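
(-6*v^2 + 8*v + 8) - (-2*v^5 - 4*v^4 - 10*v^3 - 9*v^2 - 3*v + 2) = 2*v^5 + 4*v^4 + 10*v^3 + 3*v^2 + 11*v + 6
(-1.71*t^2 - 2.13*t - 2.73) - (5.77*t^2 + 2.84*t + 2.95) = -7.48*t^2 - 4.97*t - 5.68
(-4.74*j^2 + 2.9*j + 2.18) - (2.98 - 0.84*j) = -4.74*j^2 + 3.74*j - 0.8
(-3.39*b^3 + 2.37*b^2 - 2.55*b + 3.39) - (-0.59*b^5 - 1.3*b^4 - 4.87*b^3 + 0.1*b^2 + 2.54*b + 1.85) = 0.59*b^5 + 1.3*b^4 + 1.48*b^3 + 2.27*b^2 - 5.09*b + 1.54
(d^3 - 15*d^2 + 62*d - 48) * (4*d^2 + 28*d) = 4*d^5 - 32*d^4 - 172*d^3 + 1544*d^2 - 1344*d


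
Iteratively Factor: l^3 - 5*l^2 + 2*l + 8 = (l - 4)*(l^2 - l - 2) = (l - 4)*(l + 1)*(l - 2)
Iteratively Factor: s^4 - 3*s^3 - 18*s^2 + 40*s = (s + 4)*(s^3 - 7*s^2 + 10*s) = s*(s + 4)*(s^2 - 7*s + 10) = s*(s - 5)*(s + 4)*(s - 2)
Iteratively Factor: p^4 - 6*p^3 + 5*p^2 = (p)*(p^3 - 6*p^2 + 5*p) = p^2*(p^2 - 6*p + 5) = p^2*(p - 1)*(p - 5)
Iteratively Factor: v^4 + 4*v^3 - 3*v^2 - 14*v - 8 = (v + 4)*(v^3 - 3*v - 2) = (v - 2)*(v + 4)*(v^2 + 2*v + 1) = (v - 2)*(v + 1)*(v + 4)*(v + 1)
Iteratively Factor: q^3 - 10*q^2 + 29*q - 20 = (q - 5)*(q^2 - 5*q + 4) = (q - 5)*(q - 1)*(q - 4)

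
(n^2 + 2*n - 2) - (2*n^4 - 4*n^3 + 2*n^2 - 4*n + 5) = -2*n^4 + 4*n^3 - n^2 + 6*n - 7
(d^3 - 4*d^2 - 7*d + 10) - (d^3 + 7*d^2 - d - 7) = -11*d^2 - 6*d + 17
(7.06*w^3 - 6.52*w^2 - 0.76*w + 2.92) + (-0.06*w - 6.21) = 7.06*w^3 - 6.52*w^2 - 0.82*w - 3.29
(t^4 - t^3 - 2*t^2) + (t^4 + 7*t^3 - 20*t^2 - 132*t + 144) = 2*t^4 + 6*t^3 - 22*t^2 - 132*t + 144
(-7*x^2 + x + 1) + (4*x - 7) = -7*x^2 + 5*x - 6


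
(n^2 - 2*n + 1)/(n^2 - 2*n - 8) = (-n^2 + 2*n - 1)/(-n^2 + 2*n + 8)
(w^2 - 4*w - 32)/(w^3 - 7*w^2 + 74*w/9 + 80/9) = 9*(w^2 - 4*w - 32)/(9*w^3 - 63*w^2 + 74*w + 80)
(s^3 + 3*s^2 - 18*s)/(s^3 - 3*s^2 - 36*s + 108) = s/(s - 6)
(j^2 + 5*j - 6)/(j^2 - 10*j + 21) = (j^2 + 5*j - 6)/(j^2 - 10*j + 21)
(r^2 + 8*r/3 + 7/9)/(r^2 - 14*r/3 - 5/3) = (r + 7/3)/(r - 5)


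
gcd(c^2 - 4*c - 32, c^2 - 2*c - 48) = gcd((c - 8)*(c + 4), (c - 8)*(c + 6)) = c - 8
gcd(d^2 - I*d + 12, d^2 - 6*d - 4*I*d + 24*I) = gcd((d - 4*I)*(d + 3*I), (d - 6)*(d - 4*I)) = d - 4*I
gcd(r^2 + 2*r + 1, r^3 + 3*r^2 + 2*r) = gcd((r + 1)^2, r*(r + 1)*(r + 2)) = r + 1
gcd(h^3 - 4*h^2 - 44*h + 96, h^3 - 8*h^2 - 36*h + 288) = h^2 - 2*h - 48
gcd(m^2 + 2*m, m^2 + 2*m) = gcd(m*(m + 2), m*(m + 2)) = m^2 + 2*m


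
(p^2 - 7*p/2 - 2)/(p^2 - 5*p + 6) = (p^2 - 7*p/2 - 2)/(p^2 - 5*p + 6)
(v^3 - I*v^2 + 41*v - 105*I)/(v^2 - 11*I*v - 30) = (v^2 + 4*I*v + 21)/(v - 6*I)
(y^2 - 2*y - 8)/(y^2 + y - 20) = (y + 2)/(y + 5)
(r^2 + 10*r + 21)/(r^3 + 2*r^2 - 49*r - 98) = (r + 3)/(r^2 - 5*r - 14)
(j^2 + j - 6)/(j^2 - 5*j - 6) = (-j^2 - j + 6)/(-j^2 + 5*j + 6)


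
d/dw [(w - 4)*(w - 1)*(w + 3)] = 3*w^2 - 4*w - 11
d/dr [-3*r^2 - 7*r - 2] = -6*r - 7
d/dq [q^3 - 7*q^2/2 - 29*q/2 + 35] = 3*q^2 - 7*q - 29/2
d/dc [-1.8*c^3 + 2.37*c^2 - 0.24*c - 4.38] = -5.4*c^2 + 4.74*c - 0.24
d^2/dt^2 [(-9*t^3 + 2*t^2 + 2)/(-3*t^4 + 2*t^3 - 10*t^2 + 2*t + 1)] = 2*(81*t^9 - 54*t^8 - 774*t^7 + 430*t^6 + 324*t^5 - 744*t^4 + 458*t^3 - 666*t^2 + 159*t - 30)/(27*t^12 - 54*t^11 + 306*t^10 - 422*t^9 + 1065*t^8 - 948*t^7 + 1084*t^6 - 468*t^5 - 195*t^4 + 106*t^3 + 18*t^2 - 6*t - 1)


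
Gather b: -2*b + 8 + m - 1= -2*b + m + 7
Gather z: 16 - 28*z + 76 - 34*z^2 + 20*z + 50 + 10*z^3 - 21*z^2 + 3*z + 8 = 10*z^3 - 55*z^2 - 5*z + 150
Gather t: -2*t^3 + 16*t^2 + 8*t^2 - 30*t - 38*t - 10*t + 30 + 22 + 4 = -2*t^3 + 24*t^2 - 78*t + 56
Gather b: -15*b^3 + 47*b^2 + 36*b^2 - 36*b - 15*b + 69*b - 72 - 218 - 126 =-15*b^3 + 83*b^2 + 18*b - 416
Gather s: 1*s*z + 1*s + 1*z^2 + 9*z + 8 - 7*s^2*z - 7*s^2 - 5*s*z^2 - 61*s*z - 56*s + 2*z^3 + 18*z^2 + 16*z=s^2*(-7*z - 7) + s*(-5*z^2 - 60*z - 55) + 2*z^3 + 19*z^2 + 25*z + 8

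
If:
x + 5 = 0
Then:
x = -5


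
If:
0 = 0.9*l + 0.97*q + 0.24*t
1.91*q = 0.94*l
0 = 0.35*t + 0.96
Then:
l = 0.48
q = 0.24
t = -2.74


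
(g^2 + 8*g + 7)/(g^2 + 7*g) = (g + 1)/g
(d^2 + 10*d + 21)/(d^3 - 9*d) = (d + 7)/(d*(d - 3))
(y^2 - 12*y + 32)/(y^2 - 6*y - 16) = (y - 4)/(y + 2)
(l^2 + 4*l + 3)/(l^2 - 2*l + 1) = (l^2 + 4*l + 3)/(l^2 - 2*l + 1)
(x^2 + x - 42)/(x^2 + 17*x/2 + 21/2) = 2*(x - 6)/(2*x + 3)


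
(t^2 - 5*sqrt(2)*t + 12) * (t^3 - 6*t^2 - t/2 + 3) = t^5 - 5*sqrt(2)*t^4 - 6*t^4 + 23*t^3/2 + 30*sqrt(2)*t^3 - 69*t^2 + 5*sqrt(2)*t^2/2 - 15*sqrt(2)*t - 6*t + 36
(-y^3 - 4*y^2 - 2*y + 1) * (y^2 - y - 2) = -y^5 - 3*y^4 + 4*y^3 + 11*y^2 + 3*y - 2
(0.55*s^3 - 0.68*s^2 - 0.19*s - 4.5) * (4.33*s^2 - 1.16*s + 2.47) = 2.3815*s^5 - 3.5824*s^4 + 1.3246*s^3 - 20.9442*s^2 + 4.7507*s - 11.115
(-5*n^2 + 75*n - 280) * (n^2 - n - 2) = -5*n^4 + 80*n^3 - 345*n^2 + 130*n + 560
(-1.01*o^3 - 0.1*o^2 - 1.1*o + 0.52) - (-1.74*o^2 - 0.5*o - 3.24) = -1.01*o^3 + 1.64*o^2 - 0.6*o + 3.76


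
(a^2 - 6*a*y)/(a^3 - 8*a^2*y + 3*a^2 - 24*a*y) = (a - 6*y)/(a^2 - 8*a*y + 3*a - 24*y)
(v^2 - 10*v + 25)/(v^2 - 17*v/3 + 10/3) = 3*(v - 5)/(3*v - 2)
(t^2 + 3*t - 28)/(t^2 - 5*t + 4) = (t + 7)/(t - 1)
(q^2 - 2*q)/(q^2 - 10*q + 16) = q/(q - 8)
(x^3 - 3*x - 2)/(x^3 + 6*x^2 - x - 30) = (x^2 + 2*x + 1)/(x^2 + 8*x + 15)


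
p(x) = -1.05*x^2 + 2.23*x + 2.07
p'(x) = 2.23 - 2.1*x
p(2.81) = 0.05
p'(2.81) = -3.67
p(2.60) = 0.77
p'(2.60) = -3.23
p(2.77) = 0.19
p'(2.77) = -3.59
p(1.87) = 2.57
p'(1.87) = -1.70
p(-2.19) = -7.85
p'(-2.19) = 6.83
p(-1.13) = -1.79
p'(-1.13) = 4.60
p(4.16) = -6.82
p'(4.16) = -6.51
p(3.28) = -1.91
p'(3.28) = -4.66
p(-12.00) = -175.89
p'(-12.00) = 27.43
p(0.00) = 2.07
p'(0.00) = 2.23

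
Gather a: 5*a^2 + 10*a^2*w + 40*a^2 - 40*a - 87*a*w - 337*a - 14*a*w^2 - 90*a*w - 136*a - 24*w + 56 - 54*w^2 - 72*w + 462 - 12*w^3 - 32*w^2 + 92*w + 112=a^2*(10*w + 45) + a*(-14*w^2 - 177*w - 513) - 12*w^3 - 86*w^2 - 4*w + 630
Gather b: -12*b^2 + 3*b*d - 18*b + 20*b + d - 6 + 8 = -12*b^2 + b*(3*d + 2) + d + 2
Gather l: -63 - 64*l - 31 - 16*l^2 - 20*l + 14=-16*l^2 - 84*l - 80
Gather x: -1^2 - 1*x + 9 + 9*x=8*x + 8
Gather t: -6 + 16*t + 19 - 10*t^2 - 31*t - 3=-10*t^2 - 15*t + 10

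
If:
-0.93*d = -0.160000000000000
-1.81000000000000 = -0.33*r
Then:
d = 0.17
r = 5.48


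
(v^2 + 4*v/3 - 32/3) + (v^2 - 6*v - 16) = 2*v^2 - 14*v/3 - 80/3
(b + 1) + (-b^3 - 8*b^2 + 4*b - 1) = -b^3 - 8*b^2 + 5*b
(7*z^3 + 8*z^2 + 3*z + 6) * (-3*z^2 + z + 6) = -21*z^5 - 17*z^4 + 41*z^3 + 33*z^2 + 24*z + 36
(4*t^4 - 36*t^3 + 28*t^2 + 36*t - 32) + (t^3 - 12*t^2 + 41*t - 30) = 4*t^4 - 35*t^3 + 16*t^2 + 77*t - 62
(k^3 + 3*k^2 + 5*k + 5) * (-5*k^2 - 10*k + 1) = -5*k^5 - 25*k^4 - 54*k^3 - 72*k^2 - 45*k + 5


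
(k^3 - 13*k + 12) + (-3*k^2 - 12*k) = k^3 - 3*k^2 - 25*k + 12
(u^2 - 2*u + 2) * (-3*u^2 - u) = -3*u^4 + 5*u^3 - 4*u^2 - 2*u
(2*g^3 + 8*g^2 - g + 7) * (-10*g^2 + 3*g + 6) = -20*g^5 - 74*g^4 + 46*g^3 - 25*g^2 + 15*g + 42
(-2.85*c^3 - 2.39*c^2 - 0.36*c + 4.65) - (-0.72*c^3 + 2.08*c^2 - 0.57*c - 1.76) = -2.13*c^3 - 4.47*c^2 + 0.21*c + 6.41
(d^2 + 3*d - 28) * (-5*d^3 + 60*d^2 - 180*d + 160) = -5*d^5 + 45*d^4 + 140*d^3 - 2060*d^2 + 5520*d - 4480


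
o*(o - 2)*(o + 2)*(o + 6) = o^4 + 6*o^3 - 4*o^2 - 24*o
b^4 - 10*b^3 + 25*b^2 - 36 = (b - 6)*(b - 3)*(b - 2)*(b + 1)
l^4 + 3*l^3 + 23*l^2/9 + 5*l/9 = l*(l + 1/3)*(l + 1)*(l + 5/3)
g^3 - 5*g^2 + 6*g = g*(g - 3)*(g - 2)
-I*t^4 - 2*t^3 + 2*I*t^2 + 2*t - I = (t + 1)*(t - I)^2*(-I*t + I)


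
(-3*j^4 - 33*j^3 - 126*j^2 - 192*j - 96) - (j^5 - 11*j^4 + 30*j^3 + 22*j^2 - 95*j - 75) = -j^5 + 8*j^4 - 63*j^3 - 148*j^2 - 97*j - 21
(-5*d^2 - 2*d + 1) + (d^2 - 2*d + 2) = -4*d^2 - 4*d + 3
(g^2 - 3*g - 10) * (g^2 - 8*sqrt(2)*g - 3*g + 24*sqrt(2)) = g^4 - 8*sqrt(2)*g^3 - 6*g^3 - g^2 + 48*sqrt(2)*g^2 + 8*sqrt(2)*g + 30*g - 240*sqrt(2)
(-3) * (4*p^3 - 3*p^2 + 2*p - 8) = -12*p^3 + 9*p^2 - 6*p + 24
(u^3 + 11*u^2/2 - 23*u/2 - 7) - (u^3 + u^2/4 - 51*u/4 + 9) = 21*u^2/4 + 5*u/4 - 16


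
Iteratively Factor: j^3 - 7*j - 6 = (j + 2)*(j^2 - 2*j - 3) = (j + 1)*(j + 2)*(j - 3)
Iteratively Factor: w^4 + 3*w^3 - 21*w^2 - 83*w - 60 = (w + 4)*(w^3 - w^2 - 17*w - 15) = (w - 5)*(w + 4)*(w^2 + 4*w + 3) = (w - 5)*(w + 3)*(w + 4)*(w + 1)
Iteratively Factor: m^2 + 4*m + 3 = (m + 1)*(m + 3)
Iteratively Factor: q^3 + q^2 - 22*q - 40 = (q - 5)*(q^2 + 6*q + 8) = (q - 5)*(q + 2)*(q + 4)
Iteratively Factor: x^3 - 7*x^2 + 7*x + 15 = (x + 1)*(x^2 - 8*x + 15) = (x - 3)*(x + 1)*(x - 5)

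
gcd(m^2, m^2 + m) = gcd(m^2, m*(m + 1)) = m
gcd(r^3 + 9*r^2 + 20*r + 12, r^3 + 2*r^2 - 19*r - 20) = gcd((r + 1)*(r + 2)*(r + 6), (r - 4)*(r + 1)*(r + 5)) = r + 1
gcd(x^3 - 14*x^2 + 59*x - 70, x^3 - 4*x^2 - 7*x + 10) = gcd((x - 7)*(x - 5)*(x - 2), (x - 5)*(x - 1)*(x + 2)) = x - 5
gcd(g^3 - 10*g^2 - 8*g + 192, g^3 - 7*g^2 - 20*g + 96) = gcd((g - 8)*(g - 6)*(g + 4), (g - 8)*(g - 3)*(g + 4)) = g^2 - 4*g - 32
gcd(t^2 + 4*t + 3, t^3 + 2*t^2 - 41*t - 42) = t + 1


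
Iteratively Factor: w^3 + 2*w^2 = (w)*(w^2 + 2*w) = w^2*(w + 2)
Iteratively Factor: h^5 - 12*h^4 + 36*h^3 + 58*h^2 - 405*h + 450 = (h - 5)*(h^4 - 7*h^3 + h^2 + 63*h - 90) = (h - 5)*(h - 3)*(h^3 - 4*h^2 - 11*h + 30) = (h - 5)*(h - 3)*(h + 3)*(h^2 - 7*h + 10) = (h - 5)*(h - 3)*(h - 2)*(h + 3)*(h - 5)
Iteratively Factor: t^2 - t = (t - 1)*(t)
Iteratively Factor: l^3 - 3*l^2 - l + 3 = (l + 1)*(l^2 - 4*l + 3) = (l - 3)*(l + 1)*(l - 1)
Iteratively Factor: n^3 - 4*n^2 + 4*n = (n - 2)*(n^2 - 2*n) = n*(n - 2)*(n - 2)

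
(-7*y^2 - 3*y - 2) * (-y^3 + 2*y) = 7*y^5 + 3*y^4 - 12*y^3 - 6*y^2 - 4*y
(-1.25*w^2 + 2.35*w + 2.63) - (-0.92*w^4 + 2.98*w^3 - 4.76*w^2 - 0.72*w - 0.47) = 0.92*w^4 - 2.98*w^3 + 3.51*w^2 + 3.07*w + 3.1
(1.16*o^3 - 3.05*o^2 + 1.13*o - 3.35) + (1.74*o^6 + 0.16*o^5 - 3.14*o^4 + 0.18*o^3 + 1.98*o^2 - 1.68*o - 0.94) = 1.74*o^6 + 0.16*o^5 - 3.14*o^4 + 1.34*o^3 - 1.07*o^2 - 0.55*o - 4.29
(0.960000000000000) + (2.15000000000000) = 3.11000000000000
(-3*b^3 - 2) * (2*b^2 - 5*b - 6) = -6*b^5 + 15*b^4 + 18*b^3 - 4*b^2 + 10*b + 12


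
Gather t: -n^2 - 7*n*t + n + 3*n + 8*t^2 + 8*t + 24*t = -n^2 + 4*n + 8*t^2 + t*(32 - 7*n)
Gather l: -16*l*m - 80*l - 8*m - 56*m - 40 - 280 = l*(-16*m - 80) - 64*m - 320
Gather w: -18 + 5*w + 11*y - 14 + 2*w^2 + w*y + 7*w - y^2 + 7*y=2*w^2 + w*(y + 12) - y^2 + 18*y - 32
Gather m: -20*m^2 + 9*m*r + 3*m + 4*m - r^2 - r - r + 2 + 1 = -20*m^2 + m*(9*r + 7) - r^2 - 2*r + 3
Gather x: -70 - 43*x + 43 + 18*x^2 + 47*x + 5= 18*x^2 + 4*x - 22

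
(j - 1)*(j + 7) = j^2 + 6*j - 7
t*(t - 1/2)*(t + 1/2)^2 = t^4 + t^3/2 - t^2/4 - t/8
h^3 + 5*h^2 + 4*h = h*(h + 1)*(h + 4)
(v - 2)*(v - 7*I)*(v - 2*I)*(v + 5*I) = v^4 - 2*v^3 - 4*I*v^3 + 31*v^2 + 8*I*v^2 - 62*v - 70*I*v + 140*I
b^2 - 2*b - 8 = (b - 4)*(b + 2)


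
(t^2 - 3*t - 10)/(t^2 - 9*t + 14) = (t^2 - 3*t - 10)/(t^2 - 9*t + 14)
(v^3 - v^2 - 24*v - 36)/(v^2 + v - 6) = (v^2 - 4*v - 12)/(v - 2)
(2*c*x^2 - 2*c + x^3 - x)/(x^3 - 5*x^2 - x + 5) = (2*c + x)/(x - 5)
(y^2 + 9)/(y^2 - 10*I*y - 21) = (y + 3*I)/(y - 7*I)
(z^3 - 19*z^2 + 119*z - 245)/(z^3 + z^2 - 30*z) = (z^2 - 14*z + 49)/(z*(z + 6))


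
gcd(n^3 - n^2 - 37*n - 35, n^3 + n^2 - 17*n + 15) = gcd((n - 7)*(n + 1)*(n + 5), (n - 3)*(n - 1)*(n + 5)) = n + 5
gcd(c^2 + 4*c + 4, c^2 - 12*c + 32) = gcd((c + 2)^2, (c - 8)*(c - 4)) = 1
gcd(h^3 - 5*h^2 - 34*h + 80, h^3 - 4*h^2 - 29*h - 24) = h - 8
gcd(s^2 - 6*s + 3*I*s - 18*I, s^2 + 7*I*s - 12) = s + 3*I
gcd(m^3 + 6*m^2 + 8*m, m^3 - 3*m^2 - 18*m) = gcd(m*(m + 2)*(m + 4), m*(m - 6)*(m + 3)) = m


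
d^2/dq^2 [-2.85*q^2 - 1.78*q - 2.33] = -5.70000000000000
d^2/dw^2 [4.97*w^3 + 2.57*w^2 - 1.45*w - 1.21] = 29.82*w + 5.14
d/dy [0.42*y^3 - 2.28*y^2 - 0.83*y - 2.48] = 1.26*y^2 - 4.56*y - 0.83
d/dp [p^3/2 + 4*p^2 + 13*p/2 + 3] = 3*p^2/2 + 8*p + 13/2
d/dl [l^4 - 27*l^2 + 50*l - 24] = 4*l^3 - 54*l + 50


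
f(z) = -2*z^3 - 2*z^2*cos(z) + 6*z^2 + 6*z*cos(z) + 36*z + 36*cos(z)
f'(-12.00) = -752.58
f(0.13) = 41.21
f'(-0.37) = 49.83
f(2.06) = 63.40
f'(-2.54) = -42.07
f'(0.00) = 42.00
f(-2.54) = -26.43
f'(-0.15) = 45.83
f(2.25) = 63.86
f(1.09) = 62.35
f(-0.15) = 29.40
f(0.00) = 36.00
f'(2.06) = 1.12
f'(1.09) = 7.10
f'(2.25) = 3.87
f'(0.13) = 38.13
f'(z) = 2*z^2*sin(z) - 6*z^2 - 6*z*sin(z) - 4*z*cos(z) + 12*z - 36*sin(z) + 6*cos(z) + 36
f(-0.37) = 18.84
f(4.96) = 86.18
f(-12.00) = 3614.59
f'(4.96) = -39.43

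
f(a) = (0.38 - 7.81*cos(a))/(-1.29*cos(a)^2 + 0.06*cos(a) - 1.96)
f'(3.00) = -0.06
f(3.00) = -2.47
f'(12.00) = 0.60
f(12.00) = 2.20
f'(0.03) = -0.02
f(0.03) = 2.33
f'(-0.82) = 1.30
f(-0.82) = 1.96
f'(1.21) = -3.05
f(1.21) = 1.13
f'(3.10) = -0.02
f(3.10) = -2.47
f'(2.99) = -0.06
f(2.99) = -2.47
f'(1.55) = -3.98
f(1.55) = -0.11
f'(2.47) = -0.66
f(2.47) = -2.32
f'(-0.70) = 0.92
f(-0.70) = 2.10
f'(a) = (0.38 - 7.81*cos(a))*(-2.58*sin(a)*cos(a) + 0.06*sin(a))/(-1.29*cos(a)^2 + 0.06*cos(a) - 1.96)^2 + 7.81*sin(a)/(-1.29*cos(a)^2 + 0.06*cos(a) - 1.96)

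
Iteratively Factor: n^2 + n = (n)*(n + 1)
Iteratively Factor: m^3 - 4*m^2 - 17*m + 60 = (m - 3)*(m^2 - m - 20) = (m - 3)*(m + 4)*(m - 5)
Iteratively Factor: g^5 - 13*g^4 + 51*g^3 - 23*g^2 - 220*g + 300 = (g - 2)*(g^4 - 11*g^3 + 29*g^2 + 35*g - 150) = (g - 5)*(g - 2)*(g^3 - 6*g^2 - g + 30) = (g - 5)*(g - 2)*(g + 2)*(g^2 - 8*g + 15) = (g - 5)^2*(g - 2)*(g + 2)*(g - 3)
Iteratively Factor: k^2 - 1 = (k - 1)*(k + 1)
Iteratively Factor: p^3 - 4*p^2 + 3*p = (p - 3)*(p^2 - p) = (p - 3)*(p - 1)*(p)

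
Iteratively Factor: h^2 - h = (h - 1)*(h)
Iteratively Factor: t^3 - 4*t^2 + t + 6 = (t + 1)*(t^2 - 5*t + 6) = (t - 2)*(t + 1)*(t - 3)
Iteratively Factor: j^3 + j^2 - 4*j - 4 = (j - 2)*(j^2 + 3*j + 2) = (j - 2)*(j + 2)*(j + 1)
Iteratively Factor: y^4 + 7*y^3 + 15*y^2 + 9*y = (y)*(y^3 + 7*y^2 + 15*y + 9) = y*(y + 3)*(y^2 + 4*y + 3) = y*(y + 1)*(y + 3)*(y + 3)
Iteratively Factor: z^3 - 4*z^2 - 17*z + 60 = (z - 3)*(z^2 - z - 20) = (z - 3)*(z + 4)*(z - 5)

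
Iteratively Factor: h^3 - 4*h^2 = (h)*(h^2 - 4*h) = h^2*(h - 4)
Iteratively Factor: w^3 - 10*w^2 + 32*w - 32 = (w - 4)*(w^2 - 6*w + 8) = (w - 4)*(w - 2)*(w - 4)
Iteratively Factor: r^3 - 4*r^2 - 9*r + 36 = (r - 4)*(r^2 - 9) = (r - 4)*(r - 3)*(r + 3)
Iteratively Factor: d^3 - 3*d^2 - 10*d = (d + 2)*(d^2 - 5*d) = (d - 5)*(d + 2)*(d)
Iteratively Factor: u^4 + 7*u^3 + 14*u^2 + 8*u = (u + 4)*(u^3 + 3*u^2 + 2*u) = (u + 2)*(u + 4)*(u^2 + u) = u*(u + 2)*(u + 4)*(u + 1)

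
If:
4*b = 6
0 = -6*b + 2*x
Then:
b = 3/2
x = 9/2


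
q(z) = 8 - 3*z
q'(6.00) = -3.00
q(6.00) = -10.00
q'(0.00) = -3.00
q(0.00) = 8.00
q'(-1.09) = -3.00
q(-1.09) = 11.27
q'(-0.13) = -3.00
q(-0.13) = 8.39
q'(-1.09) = -3.00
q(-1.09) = 11.27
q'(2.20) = -3.00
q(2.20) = 1.40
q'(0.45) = -3.00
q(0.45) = 6.65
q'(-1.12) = -3.00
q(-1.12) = 11.36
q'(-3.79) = -3.00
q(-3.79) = 19.37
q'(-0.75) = -3.00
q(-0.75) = 10.25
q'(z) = -3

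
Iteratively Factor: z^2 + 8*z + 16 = (z + 4)*(z + 4)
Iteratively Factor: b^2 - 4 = (b - 2)*(b + 2)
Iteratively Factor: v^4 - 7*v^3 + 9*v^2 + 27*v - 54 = (v - 3)*(v^3 - 4*v^2 - 3*v + 18) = (v - 3)^2*(v^2 - v - 6) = (v - 3)^3*(v + 2)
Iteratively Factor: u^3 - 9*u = (u - 3)*(u^2 + 3*u) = (u - 3)*(u + 3)*(u)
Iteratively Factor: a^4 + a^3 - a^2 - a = (a + 1)*(a^3 - a) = (a + 1)^2*(a^2 - a) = a*(a + 1)^2*(a - 1)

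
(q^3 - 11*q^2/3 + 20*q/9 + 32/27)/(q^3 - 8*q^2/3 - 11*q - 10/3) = (q^2 - 4*q + 32/9)/(q^2 - 3*q - 10)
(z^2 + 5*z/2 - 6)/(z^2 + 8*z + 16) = (z - 3/2)/(z + 4)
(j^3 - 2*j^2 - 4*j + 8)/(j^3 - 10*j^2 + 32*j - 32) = (j^2 - 4)/(j^2 - 8*j + 16)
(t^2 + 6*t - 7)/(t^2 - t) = (t + 7)/t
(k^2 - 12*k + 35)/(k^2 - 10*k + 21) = (k - 5)/(k - 3)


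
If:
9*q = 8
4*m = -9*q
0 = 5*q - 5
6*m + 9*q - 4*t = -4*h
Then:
No Solution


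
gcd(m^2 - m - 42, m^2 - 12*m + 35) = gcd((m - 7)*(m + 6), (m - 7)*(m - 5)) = m - 7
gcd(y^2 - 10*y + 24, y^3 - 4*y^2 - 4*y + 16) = y - 4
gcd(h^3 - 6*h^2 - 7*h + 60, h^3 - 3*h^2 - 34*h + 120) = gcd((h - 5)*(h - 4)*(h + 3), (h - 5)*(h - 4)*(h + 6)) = h^2 - 9*h + 20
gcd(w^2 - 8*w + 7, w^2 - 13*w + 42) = w - 7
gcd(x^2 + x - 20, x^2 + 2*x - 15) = x + 5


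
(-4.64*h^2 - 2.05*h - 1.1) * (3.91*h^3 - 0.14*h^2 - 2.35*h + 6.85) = -18.1424*h^5 - 7.3659*h^4 + 6.89*h^3 - 26.8125*h^2 - 11.4575*h - 7.535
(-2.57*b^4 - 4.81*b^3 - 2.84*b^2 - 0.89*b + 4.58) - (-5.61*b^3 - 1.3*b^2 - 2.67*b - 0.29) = -2.57*b^4 + 0.800000000000001*b^3 - 1.54*b^2 + 1.78*b + 4.87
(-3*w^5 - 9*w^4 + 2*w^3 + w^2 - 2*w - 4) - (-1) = -3*w^5 - 9*w^4 + 2*w^3 + w^2 - 2*w - 3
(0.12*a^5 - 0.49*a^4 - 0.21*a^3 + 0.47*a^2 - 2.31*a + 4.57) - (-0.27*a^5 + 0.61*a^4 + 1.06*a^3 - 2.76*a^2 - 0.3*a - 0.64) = 0.39*a^5 - 1.1*a^4 - 1.27*a^3 + 3.23*a^2 - 2.01*a + 5.21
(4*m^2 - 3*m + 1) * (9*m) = 36*m^3 - 27*m^2 + 9*m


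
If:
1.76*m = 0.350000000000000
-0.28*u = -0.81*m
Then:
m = 0.20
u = 0.58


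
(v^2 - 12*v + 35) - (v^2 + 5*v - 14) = 49 - 17*v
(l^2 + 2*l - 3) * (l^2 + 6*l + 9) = l^4 + 8*l^3 + 18*l^2 - 27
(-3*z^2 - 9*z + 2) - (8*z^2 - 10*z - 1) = -11*z^2 + z + 3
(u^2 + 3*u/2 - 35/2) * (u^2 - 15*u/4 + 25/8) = u^4 - 9*u^3/4 - 20*u^2 + 1125*u/16 - 875/16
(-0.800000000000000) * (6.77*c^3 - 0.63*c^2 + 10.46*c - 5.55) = -5.416*c^3 + 0.504*c^2 - 8.368*c + 4.44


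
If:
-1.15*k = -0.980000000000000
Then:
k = 0.85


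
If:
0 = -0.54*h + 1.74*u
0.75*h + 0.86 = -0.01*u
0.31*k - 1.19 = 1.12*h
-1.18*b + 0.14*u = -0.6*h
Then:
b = -0.62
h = -1.14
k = -0.29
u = -0.35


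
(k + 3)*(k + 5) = k^2 + 8*k + 15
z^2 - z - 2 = (z - 2)*(z + 1)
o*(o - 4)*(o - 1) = o^3 - 5*o^2 + 4*o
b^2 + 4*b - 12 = (b - 2)*(b + 6)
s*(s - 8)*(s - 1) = s^3 - 9*s^2 + 8*s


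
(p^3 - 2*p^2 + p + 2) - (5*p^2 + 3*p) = p^3 - 7*p^2 - 2*p + 2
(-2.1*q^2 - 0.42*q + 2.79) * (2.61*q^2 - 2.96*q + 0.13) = -5.481*q^4 + 5.1198*q^3 + 8.2521*q^2 - 8.313*q + 0.3627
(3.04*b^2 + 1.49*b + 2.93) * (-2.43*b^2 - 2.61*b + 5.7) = -7.3872*b^4 - 11.5551*b^3 + 6.3192*b^2 + 0.8457*b + 16.701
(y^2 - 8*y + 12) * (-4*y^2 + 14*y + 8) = -4*y^4 + 46*y^3 - 152*y^2 + 104*y + 96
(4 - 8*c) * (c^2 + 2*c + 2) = -8*c^3 - 12*c^2 - 8*c + 8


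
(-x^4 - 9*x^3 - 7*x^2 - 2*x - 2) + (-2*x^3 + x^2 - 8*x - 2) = -x^4 - 11*x^3 - 6*x^2 - 10*x - 4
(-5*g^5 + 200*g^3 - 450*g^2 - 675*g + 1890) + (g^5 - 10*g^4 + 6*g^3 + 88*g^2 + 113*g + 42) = -4*g^5 - 10*g^4 + 206*g^3 - 362*g^2 - 562*g + 1932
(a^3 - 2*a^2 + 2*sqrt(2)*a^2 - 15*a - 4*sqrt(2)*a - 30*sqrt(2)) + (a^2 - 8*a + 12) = a^3 - a^2 + 2*sqrt(2)*a^2 - 23*a - 4*sqrt(2)*a - 30*sqrt(2) + 12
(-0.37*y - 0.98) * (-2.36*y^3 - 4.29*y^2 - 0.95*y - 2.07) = 0.8732*y^4 + 3.9001*y^3 + 4.5557*y^2 + 1.6969*y + 2.0286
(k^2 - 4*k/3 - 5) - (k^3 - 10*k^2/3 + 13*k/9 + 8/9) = -k^3 + 13*k^2/3 - 25*k/9 - 53/9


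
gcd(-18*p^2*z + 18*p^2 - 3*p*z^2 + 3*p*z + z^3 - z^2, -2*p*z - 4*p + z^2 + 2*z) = 1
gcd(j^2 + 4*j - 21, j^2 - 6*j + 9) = j - 3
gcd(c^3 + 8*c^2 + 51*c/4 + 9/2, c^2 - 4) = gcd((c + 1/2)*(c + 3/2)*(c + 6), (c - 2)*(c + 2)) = 1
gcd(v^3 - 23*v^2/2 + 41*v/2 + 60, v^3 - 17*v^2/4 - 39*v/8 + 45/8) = v^2 - 7*v/2 - 15/2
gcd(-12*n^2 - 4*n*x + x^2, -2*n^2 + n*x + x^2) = 2*n + x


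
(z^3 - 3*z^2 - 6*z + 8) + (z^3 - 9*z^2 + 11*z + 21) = 2*z^3 - 12*z^2 + 5*z + 29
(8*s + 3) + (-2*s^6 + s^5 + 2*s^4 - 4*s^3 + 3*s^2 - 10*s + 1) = -2*s^6 + s^5 + 2*s^4 - 4*s^3 + 3*s^2 - 2*s + 4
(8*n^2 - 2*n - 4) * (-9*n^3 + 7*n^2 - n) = -72*n^5 + 74*n^4 + 14*n^3 - 26*n^2 + 4*n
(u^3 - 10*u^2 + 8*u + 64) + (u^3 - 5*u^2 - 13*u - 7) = 2*u^3 - 15*u^2 - 5*u + 57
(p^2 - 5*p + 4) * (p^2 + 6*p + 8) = p^4 + p^3 - 18*p^2 - 16*p + 32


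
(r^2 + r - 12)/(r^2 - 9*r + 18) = (r + 4)/(r - 6)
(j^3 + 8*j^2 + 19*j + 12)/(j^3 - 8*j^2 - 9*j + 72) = (j^2 + 5*j + 4)/(j^2 - 11*j + 24)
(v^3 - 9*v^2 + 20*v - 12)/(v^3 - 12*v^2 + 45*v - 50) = (v^2 - 7*v + 6)/(v^2 - 10*v + 25)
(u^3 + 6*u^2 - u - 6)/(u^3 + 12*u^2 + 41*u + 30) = (u - 1)/(u + 5)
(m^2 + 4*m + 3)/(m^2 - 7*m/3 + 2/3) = 3*(m^2 + 4*m + 3)/(3*m^2 - 7*m + 2)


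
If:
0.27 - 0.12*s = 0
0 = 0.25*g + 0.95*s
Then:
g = -8.55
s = 2.25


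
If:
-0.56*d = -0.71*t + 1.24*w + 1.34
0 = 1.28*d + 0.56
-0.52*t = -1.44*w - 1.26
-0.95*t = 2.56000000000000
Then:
No Solution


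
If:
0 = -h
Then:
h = 0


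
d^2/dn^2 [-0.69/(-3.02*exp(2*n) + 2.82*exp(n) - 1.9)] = ((1.9458 - 8.3352*exp(n))*(3.02*exp(2*n) - 2.82*exp(n) + 1.9) + 0.69*(6.04*exp(n) - 2.82)*(12.08*exp(n) - 5.64)*exp(n))*exp(n)/(3.02*exp(2*n) - 2.82*exp(n) + 1.9)^3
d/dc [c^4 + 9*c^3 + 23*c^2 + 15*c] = 4*c^3 + 27*c^2 + 46*c + 15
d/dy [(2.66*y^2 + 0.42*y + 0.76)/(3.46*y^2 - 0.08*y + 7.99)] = (-1.666*y^2 + 37.2476*y + 3.4166)/(11.9716*y^4 - 0.5536*y^3 + 55.2972*y^2 - 1.2784*y + 63.8401)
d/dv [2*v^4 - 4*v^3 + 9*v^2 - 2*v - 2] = 8*v^3 - 12*v^2 + 18*v - 2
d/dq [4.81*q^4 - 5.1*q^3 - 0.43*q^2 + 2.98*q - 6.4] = 19.24*q^3 - 15.3*q^2 - 0.86*q + 2.98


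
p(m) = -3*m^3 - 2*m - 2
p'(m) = -9*m^2 - 2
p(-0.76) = 0.84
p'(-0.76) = -7.20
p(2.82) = -74.92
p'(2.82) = -73.57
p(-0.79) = 1.06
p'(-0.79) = -7.62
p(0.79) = -5.06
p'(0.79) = -7.62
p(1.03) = -7.34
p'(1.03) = -11.55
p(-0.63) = 0.01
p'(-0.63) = -5.57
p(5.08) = -405.45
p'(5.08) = -234.26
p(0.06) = -2.12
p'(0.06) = -2.03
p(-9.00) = 2203.00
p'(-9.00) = -731.00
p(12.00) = -5210.00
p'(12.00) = -1298.00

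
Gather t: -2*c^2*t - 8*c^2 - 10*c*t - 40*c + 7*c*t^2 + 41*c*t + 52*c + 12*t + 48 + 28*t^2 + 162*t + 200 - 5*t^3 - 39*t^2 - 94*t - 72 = -8*c^2 + 12*c - 5*t^3 + t^2*(7*c - 11) + t*(-2*c^2 + 31*c + 80) + 176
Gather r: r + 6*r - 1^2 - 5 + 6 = 7*r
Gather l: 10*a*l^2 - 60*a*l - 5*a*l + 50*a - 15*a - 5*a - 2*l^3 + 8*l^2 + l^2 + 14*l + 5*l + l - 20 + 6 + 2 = 30*a - 2*l^3 + l^2*(10*a + 9) + l*(20 - 65*a) - 12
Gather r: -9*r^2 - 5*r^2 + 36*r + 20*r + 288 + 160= -14*r^2 + 56*r + 448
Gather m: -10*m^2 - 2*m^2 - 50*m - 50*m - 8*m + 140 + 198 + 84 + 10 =-12*m^2 - 108*m + 432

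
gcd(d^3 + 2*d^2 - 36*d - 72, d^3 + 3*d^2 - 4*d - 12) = d + 2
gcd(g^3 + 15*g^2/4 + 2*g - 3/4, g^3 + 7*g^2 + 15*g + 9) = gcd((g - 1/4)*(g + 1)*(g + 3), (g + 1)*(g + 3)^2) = g^2 + 4*g + 3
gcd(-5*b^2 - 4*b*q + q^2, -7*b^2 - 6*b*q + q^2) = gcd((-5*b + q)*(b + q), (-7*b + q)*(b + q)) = b + q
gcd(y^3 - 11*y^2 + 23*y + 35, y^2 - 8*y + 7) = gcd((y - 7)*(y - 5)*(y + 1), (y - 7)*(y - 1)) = y - 7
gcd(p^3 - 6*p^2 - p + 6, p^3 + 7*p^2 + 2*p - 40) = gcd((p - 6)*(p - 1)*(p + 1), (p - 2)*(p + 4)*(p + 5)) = 1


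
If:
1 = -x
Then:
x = -1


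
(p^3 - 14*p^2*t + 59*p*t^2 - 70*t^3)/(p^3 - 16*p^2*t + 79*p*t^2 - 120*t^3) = (p^2 - 9*p*t + 14*t^2)/(p^2 - 11*p*t + 24*t^2)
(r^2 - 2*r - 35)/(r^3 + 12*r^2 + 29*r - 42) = (r^2 - 2*r - 35)/(r^3 + 12*r^2 + 29*r - 42)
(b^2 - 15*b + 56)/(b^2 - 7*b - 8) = (b - 7)/(b + 1)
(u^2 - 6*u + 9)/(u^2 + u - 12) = (u - 3)/(u + 4)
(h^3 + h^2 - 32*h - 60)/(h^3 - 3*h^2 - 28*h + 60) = (h + 2)/(h - 2)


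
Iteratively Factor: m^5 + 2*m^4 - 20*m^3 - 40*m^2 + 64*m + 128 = (m - 2)*(m^4 + 4*m^3 - 12*m^2 - 64*m - 64) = (m - 2)*(m + 4)*(m^3 - 12*m - 16) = (m - 2)*(m + 2)*(m + 4)*(m^2 - 2*m - 8) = (m - 2)*(m + 2)^2*(m + 4)*(m - 4)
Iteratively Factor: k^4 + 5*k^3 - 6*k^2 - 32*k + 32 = (k - 2)*(k^3 + 7*k^2 + 8*k - 16) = (k - 2)*(k + 4)*(k^2 + 3*k - 4) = (k - 2)*(k - 1)*(k + 4)*(k + 4)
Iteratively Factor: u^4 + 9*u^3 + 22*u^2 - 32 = (u - 1)*(u^3 + 10*u^2 + 32*u + 32) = (u - 1)*(u + 4)*(u^2 + 6*u + 8) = (u - 1)*(u + 4)^2*(u + 2)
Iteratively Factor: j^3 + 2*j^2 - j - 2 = (j + 1)*(j^2 + j - 2) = (j + 1)*(j + 2)*(j - 1)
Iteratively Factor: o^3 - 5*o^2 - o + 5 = (o - 1)*(o^2 - 4*o - 5) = (o - 5)*(o - 1)*(o + 1)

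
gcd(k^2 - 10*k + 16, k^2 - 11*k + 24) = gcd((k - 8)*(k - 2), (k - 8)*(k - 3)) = k - 8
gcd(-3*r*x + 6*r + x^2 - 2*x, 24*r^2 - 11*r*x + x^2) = -3*r + x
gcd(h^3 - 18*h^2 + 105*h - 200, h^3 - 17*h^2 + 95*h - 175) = h^2 - 10*h + 25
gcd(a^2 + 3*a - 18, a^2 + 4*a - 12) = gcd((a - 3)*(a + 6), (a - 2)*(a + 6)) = a + 6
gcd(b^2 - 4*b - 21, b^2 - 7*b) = b - 7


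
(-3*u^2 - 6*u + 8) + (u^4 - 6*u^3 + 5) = u^4 - 6*u^3 - 3*u^2 - 6*u + 13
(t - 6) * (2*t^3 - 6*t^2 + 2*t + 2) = 2*t^4 - 18*t^3 + 38*t^2 - 10*t - 12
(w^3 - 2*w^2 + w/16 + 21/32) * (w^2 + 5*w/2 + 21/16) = w^5 + w^4/2 - 29*w^3/8 - 29*w^2/16 + 441*w/256 + 441/512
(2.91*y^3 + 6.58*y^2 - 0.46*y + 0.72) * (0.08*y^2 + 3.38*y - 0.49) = 0.2328*y^5 + 10.3622*y^4 + 20.7777*y^3 - 4.7214*y^2 + 2.659*y - 0.3528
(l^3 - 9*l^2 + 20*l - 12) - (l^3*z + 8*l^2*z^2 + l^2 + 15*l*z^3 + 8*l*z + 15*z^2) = -l^3*z + l^3 - 8*l^2*z^2 - 10*l^2 - 15*l*z^3 - 8*l*z + 20*l - 15*z^2 - 12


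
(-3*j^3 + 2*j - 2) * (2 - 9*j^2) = 27*j^5 - 24*j^3 + 18*j^2 + 4*j - 4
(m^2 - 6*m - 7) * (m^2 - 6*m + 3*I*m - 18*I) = m^4 - 12*m^3 + 3*I*m^3 + 29*m^2 - 36*I*m^2 + 42*m + 87*I*m + 126*I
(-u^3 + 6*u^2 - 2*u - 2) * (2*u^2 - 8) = -2*u^5 + 12*u^4 + 4*u^3 - 52*u^2 + 16*u + 16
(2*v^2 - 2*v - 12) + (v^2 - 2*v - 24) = 3*v^2 - 4*v - 36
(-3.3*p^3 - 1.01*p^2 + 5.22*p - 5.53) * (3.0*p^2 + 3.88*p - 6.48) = -9.9*p^5 - 15.834*p^4 + 33.1252*p^3 + 10.2084*p^2 - 55.282*p + 35.8344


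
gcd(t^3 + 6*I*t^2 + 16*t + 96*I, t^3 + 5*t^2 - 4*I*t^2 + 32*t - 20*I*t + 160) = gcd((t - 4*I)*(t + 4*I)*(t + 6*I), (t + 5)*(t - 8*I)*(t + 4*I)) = t + 4*I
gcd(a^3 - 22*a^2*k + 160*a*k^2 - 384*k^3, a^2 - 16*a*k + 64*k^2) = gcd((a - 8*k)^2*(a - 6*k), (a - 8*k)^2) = a^2 - 16*a*k + 64*k^2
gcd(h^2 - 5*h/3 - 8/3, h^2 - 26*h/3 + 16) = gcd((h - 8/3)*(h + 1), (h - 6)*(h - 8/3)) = h - 8/3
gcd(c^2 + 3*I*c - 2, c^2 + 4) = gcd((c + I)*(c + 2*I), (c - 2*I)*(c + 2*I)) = c + 2*I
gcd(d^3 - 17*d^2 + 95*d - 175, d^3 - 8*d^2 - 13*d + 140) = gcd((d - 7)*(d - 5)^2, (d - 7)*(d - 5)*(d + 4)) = d^2 - 12*d + 35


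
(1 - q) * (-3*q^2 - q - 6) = 3*q^3 - 2*q^2 + 5*q - 6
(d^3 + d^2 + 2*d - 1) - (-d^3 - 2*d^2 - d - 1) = 2*d^3 + 3*d^2 + 3*d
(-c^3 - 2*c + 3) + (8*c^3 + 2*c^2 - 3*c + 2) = 7*c^3 + 2*c^2 - 5*c + 5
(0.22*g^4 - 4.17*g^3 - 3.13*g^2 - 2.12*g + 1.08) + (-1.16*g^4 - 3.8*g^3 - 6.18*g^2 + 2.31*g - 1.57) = -0.94*g^4 - 7.97*g^3 - 9.31*g^2 + 0.19*g - 0.49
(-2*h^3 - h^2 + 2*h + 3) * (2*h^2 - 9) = -4*h^5 - 2*h^4 + 22*h^3 + 15*h^2 - 18*h - 27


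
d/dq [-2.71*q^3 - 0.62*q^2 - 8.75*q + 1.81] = -8.13*q^2 - 1.24*q - 8.75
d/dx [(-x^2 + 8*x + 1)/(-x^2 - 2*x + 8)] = 2*(5*x^2 - 7*x + 33)/(x^4 + 4*x^3 - 12*x^2 - 32*x + 64)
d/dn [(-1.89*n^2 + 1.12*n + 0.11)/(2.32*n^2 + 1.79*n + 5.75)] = (-5.9815*n^2 - 22.2454*n + 6.2431)/(5.3824*n^4 + 8.3056*n^3 + 29.8841*n^2 + 20.585*n + 33.0625)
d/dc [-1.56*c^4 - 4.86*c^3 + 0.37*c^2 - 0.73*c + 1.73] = -6.24*c^3 - 14.58*c^2 + 0.74*c - 0.73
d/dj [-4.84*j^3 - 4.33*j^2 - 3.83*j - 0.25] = -14.52*j^2 - 8.66*j - 3.83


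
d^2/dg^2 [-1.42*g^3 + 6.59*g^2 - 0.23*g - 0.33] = 13.18 - 8.52*g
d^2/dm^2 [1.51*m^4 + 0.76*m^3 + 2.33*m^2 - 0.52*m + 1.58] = 18.12*m^2 + 4.56*m + 4.66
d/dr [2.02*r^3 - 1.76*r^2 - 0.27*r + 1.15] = 6.06*r^2 - 3.52*r - 0.27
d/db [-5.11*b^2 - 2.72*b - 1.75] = -10.22*b - 2.72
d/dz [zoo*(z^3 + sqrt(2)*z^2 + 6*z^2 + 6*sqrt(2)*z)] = zoo*(z^2 + z + 1)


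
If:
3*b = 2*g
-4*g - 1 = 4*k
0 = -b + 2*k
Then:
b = -1/8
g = -3/16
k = -1/16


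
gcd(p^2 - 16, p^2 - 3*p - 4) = p - 4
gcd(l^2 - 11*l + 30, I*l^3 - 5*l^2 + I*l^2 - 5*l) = 1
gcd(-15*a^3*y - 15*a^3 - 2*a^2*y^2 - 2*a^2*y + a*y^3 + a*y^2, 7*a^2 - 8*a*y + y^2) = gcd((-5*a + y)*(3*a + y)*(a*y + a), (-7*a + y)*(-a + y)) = 1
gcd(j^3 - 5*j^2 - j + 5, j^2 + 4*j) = 1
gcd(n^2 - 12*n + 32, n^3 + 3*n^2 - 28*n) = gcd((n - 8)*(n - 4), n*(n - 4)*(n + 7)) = n - 4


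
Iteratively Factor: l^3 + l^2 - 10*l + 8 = (l - 2)*(l^2 + 3*l - 4) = (l - 2)*(l - 1)*(l + 4)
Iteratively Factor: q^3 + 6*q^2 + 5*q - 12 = (q + 3)*(q^2 + 3*q - 4) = (q + 3)*(q + 4)*(q - 1)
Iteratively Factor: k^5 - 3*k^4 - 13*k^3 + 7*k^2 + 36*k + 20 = (k - 2)*(k^4 - k^3 - 15*k^2 - 23*k - 10) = (k - 2)*(k + 2)*(k^3 - 3*k^2 - 9*k - 5) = (k - 5)*(k - 2)*(k + 2)*(k^2 + 2*k + 1) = (k - 5)*(k - 2)*(k + 1)*(k + 2)*(k + 1)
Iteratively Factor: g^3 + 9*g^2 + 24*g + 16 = (g + 4)*(g^2 + 5*g + 4) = (g + 1)*(g + 4)*(g + 4)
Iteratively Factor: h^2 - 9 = (h - 3)*(h + 3)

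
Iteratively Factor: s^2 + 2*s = (s)*(s + 2)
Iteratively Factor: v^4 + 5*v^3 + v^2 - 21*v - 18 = (v - 2)*(v^3 + 7*v^2 + 15*v + 9) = (v - 2)*(v + 3)*(v^2 + 4*v + 3) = (v - 2)*(v + 3)^2*(v + 1)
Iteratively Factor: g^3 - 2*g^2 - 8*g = (g)*(g^2 - 2*g - 8) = g*(g - 4)*(g + 2)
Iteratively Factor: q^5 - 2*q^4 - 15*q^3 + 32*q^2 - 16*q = (q - 1)*(q^4 - q^3 - 16*q^2 + 16*q) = (q - 4)*(q - 1)*(q^3 + 3*q^2 - 4*q) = (q - 4)*(q - 1)*(q + 4)*(q^2 - q) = (q - 4)*(q - 1)^2*(q + 4)*(q)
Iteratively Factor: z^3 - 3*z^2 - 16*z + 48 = (z - 4)*(z^2 + z - 12) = (z - 4)*(z - 3)*(z + 4)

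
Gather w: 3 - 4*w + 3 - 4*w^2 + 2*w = -4*w^2 - 2*w + 6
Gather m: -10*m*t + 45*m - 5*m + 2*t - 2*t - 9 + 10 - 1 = m*(40 - 10*t)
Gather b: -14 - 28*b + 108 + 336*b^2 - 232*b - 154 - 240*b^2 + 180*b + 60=96*b^2 - 80*b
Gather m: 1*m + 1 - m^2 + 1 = -m^2 + m + 2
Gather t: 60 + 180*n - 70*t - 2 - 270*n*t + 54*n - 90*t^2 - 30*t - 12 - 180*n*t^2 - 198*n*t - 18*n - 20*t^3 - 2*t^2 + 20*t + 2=216*n - 20*t^3 + t^2*(-180*n - 92) + t*(-468*n - 80) + 48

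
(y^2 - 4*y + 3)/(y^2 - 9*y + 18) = (y - 1)/(y - 6)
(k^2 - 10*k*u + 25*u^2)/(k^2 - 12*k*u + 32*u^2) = (k^2 - 10*k*u + 25*u^2)/(k^2 - 12*k*u + 32*u^2)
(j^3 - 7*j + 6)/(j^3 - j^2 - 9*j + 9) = (j - 2)/(j - 3)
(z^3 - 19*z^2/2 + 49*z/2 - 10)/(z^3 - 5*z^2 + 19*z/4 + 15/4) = 2*(2*z^3 - 19*z^2 + 49*z - 20)/(4*z^3 - 20*z^2 + 19*z + 15)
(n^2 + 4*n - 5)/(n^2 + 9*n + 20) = (n - 1)/(n + 4)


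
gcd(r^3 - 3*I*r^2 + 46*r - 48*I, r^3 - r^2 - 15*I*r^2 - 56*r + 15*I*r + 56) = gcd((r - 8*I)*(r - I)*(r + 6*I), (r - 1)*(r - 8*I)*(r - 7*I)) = r - 8*I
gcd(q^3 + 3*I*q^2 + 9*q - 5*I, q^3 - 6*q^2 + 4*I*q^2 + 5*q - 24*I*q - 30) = q^2 + 4*I*q + 5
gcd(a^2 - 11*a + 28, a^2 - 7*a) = a - 7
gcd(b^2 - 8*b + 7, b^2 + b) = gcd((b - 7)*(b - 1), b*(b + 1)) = 1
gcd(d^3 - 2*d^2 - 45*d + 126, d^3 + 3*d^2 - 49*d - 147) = d + 7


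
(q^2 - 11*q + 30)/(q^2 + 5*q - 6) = (q^2 - 11*q + 30)/(q^2 + 5*q - 6)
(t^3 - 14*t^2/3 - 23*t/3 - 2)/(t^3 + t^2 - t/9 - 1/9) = 3*(t - 6)/(3*t - 1)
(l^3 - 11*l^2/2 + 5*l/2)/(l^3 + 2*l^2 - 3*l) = (2*l^2 - 11*l + 5)/(2*(l^2 + 2*l - 3))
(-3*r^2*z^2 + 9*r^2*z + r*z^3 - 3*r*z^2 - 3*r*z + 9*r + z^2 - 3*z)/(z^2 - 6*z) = (-3*r^2*z^2 + 9*r^2*z + r*z^3 - 3*r*z^2 - 3*r*z + 9*r + z^2 - 3*z)/(z*(z - 6))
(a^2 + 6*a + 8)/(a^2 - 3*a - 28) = (a + 2)/(a - 7)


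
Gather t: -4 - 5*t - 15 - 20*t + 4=-25*t - 15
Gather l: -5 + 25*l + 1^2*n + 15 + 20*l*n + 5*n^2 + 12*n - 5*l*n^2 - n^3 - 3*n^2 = l*(-5*n^2 + 20*n + 25) - n^3 + 2*n^2 + 13*n + 10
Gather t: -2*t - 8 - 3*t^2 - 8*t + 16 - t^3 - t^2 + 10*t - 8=-t^3 - 4*t^2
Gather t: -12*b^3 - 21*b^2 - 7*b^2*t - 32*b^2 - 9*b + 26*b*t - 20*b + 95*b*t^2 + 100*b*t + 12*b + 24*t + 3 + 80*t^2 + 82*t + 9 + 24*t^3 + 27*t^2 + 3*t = -12*b^3 - 53*b^2 - 17*b + 24*t^3 + t^2*(95*b + 107) + t*(-7*b^2 + 126*b + 109) + 12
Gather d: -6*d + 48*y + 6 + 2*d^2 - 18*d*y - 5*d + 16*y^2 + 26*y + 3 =2*d^2 + d*(-18*y - 11) + 16*y^2 + 74*y + 9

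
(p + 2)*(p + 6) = p^2 + 8*p + 12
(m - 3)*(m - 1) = m^2 - 4*m + 3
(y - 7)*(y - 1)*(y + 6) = y^3 - 2*y^2 - 41*y + 42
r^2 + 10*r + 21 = (r + 3)*(r + 7)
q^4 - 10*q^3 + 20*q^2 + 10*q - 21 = (q - 7)*(q - 3)*(q - 1)*(q + 1)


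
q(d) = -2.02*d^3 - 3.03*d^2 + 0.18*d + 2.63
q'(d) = -6.06*d^2 - 6.06*d + 0.18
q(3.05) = -82.32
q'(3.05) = -74.68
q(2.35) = -39.90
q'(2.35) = -47.53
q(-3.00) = 29.36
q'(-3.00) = -36.18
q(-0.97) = 1.45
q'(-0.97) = 0.36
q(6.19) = -591.45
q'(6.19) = -269.53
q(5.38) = -398.66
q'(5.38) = -207.83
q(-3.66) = 60.42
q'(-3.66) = -58.82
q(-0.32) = 2.33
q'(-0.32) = 1.50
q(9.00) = -1713.76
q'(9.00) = -545.22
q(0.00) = 2.63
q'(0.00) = 0.18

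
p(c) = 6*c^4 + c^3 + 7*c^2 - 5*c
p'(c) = 24*c^3 + 3*c^2 + 14*c - 5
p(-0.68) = 7.61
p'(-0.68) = -20.68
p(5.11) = 4381.72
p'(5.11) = 3347.26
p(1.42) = 34.27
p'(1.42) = 89.65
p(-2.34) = 217.11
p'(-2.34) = -328.84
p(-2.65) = 339.69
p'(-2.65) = -467.66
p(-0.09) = 0.51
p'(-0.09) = -6.25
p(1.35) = 28.40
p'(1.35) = 78.42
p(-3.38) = 841.36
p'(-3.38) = -944.79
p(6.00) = 8214.00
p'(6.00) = 5371.00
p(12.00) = 127092.00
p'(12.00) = 42067.00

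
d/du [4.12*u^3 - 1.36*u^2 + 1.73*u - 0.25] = 12.36*u^2 - 2.72*u + 1.73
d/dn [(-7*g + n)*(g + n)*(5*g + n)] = -37*g^2 - 2*g*n + 3*n^2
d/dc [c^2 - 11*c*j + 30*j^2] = 2*c - 11*j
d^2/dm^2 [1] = 0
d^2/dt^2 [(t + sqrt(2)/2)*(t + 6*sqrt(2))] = 2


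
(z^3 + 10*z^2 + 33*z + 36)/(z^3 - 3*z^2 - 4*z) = (z^3 + 10*z^2 + 33*z + 36)/(z*(z^2 - 3*z - 4))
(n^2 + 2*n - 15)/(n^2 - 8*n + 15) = (n + 5)/(n - 5)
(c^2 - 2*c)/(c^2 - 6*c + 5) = c*(c - 2)/(c^2 - 6*c + 5)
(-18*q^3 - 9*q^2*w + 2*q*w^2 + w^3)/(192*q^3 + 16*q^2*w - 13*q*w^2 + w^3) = (-6*q^2 - q*w + w^2)/(64*q^2 - 16*q*w + w^2)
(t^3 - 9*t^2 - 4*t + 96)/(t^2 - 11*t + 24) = (t^2 - t - 12)/(t - 3)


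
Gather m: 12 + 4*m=4*m + 12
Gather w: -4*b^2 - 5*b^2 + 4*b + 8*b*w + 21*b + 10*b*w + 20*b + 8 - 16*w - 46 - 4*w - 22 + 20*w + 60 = -9*b^2 + 18*b*w + 45*b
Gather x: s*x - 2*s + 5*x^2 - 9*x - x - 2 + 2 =-2*s + 5*x^2 + x*(s - 10)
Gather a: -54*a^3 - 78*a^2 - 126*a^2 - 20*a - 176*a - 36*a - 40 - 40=-54*a^3 - 204*a^2 - 232*a - 80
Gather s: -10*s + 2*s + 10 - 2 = 8 - 8*s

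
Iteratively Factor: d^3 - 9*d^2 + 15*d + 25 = (d - 5)*(d^2 - 4*d - 5) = (d - 5)^2*(d + 1)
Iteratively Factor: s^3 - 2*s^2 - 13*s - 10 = (s + 2)*(s^2 - 4*s - 5) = (s + 1)*(s + 2)*(s - 5)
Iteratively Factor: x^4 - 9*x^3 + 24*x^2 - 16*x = (x - 1)*(x^3 - 8*x^2 + 16*x) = (x - 4)*(x - 1)*(x^2 - 4*x) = x*(x - 4)*(x - 1)*(x - 4)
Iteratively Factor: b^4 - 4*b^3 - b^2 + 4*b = (b + 1)*(b^3 - 5*b^2 + 4*b) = (b - 4)*(b + 1)*(b^2 - b) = (b - 4)*(b - 1)*(b + 1)*(b)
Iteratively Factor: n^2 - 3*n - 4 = (n - 4)*(n + 1)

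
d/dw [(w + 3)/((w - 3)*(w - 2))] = (-w^2 - 6*w + 21)/(w^4 - 10*w^3 + 37*w^2 - 60*w + 36)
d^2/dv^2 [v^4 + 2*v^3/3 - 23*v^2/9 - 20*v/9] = 12*v^2 + 4*v - 46/9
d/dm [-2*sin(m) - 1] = -2*cos(m)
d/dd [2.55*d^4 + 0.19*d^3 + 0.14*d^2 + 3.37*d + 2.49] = 10.2*d^3 + 0.57*d^2 + 0.28*d + 3.37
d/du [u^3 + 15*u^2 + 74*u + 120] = 3*u^2 + 30*u + 74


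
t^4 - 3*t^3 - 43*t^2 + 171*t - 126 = (t - 6)*(t - 3)*(t - 1)*(t + 7)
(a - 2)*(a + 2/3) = a^2 - 4*a/3 - 4/3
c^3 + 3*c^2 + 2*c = c*(c + 1)*(c + 2)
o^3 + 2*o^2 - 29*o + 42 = (o - 3)*(o - 2)*(o + 7)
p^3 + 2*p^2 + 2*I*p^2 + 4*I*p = p*(p + 2)*(p + 2*I)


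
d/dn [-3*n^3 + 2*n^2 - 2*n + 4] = -9*n^2 + 4*n - 2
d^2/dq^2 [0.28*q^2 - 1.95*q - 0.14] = 0.560000000000000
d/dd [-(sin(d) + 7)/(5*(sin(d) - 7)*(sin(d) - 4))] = (sin(d)^2 + 14*sin(d) - 105)*cos(d)/(5*(sin(d) - 7)^2*(sin(d) - 4)^2)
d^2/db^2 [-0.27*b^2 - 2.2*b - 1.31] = -0.540000000000000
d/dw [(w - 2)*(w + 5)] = 2*w + 3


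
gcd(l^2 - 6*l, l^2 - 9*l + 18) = l - 6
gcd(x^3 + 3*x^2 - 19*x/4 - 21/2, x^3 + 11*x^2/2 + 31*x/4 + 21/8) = x^2 + 5*x + 21/4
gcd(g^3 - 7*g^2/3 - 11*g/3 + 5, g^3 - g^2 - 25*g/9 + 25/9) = g^2 + 2*g/3 - 5/3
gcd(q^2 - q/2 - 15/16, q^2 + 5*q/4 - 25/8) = q - 5/4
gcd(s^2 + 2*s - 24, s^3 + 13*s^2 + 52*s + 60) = s + 6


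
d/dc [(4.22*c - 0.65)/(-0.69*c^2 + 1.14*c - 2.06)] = (2.9118*c^2 - 0.897*c - 7.9522)/(0.4761*c^4 - 1.5732*c^3 + 4.1424*c^2 - 4.6968*c + 4.2436)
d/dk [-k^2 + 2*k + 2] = 2 - 2*k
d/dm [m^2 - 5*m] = 2*m - 5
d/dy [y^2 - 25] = 2*y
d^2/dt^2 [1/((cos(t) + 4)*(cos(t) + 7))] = (-4*sin(t)^4 + 11*sin(t)^2 + 1397*cos(t)/4 - 33*cos(3*t)/4 + 179)/((cos(t) + 4)^3*(cos(t) + 7)^3)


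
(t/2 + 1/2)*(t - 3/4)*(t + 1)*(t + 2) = t^4/2 + 13*t^3/8 + t^2 - 7*t/8 - 3/4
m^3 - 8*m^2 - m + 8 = (m - 8)*(m - 1)*(m + 1)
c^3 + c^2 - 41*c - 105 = (c - 7)*(c + 3)*(c + 5)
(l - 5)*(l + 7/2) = l^2 - 3*l/2 - 35/2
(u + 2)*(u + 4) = u^2 + 6*u + 8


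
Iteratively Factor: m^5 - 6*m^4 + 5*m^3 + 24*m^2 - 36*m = (m - 3)*(m^4 - 3*m^3 - 4*m^2 + 12*m) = (m - 3)*(m - 2)*(m^3 - m^2 - 6*m) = m*(m - 3)*(m - 2)*(m^2 - m - 6) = m*(m - 3)^2*(m - 2)*(m + 2)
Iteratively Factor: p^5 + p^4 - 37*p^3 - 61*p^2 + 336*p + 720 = (p + 4)*(p^4 - 3*p^3 - 25*p^2 + 39*p + 180) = (p - 4)*(p + 4)*(p^3 + p^2 - 21*p - 45) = (p - 4)*(p + 3)*(p + 4)*(p^2 - 2*p - 15) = (p - 4)*(p + 3)^2*(p + 4)*(p - 5)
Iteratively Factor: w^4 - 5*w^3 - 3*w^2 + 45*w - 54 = (w + 3)*(w^3 - 8*w^2 + 21*w - 18) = (w - 3)*(w + 3)*(w^2 - 5*w + 6) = (w - 3)*(w - 2)*(w + 3)*(w - 3)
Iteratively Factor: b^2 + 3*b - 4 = (b - 1)*(b + 4)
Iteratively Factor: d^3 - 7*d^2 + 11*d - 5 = (d - 5)*(d^2 - 2*d + 1) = (d - 5)*(d - 1)*(d - 1)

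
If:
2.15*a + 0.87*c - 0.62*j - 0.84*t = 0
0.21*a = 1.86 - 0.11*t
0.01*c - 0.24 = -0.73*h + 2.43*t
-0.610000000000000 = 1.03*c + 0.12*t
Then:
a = 8.85714285714286 - 0.523809523809524*t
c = -0.116504854368932*t - 0.592233009708738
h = 3.33036308019683*t + 0.336879904242585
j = 29.8832490716299 - 3.33475757982491*t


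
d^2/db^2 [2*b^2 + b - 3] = 4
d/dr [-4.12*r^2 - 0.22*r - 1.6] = -8.24*r - 0.22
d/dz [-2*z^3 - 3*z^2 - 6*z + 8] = -6*z^2 - 6*z - 6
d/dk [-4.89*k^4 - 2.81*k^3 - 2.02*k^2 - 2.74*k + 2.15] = -19.56*k^3 - 8.43*k^2 - 4.04*k - 2.74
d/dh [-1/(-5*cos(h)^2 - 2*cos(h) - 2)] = 2*(5*cos(h) + 1)*sin(h)/(5*cos(h)^2 + 2*cos(h) + 2)^2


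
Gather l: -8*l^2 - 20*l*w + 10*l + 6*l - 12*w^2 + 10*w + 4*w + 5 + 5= -8*l^2 + l*(16 - 20*w) - 12*w^2 + 14*w + 10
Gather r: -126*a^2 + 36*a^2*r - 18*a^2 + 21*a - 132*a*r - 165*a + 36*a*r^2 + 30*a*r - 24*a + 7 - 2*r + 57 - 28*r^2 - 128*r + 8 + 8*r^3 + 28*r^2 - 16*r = -144*a^2 + 36*a*r^2 - 168*a + 8*r^3 + r*(36*a^2 - 102*a - 146) + 72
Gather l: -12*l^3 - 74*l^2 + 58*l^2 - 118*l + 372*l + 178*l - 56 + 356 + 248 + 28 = -12*l^3 - 16*l^2 + 432*l + 576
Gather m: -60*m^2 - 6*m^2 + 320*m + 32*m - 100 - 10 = -66*m^2 + 352*m - 110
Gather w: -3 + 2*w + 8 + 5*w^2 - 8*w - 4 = 5*w^2 - 6*w + 1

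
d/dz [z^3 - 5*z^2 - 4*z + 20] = 3*z^2 - 10*z - 4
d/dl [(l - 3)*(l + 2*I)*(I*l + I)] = 3*I*l^2 - 4*l*(1 + I) + 4 - 3*I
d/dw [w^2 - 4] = 2*w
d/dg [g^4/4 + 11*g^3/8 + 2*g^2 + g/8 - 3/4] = g^3 + 33*g^2/8 + 4*g + 1/8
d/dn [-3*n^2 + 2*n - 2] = 2 - 6*n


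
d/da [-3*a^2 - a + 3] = -6*a - 1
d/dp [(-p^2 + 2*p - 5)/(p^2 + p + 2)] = 3*(-p^2 + 2*p + 3)/(p^4 + 2*p^3 + 5*p^2 + 4*p + 4)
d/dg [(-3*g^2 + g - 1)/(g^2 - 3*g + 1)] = 2*(4*g^2 - 2*g - 1)/(g^4 - 6*g^3 + 11*g^2 - 6*g + 1)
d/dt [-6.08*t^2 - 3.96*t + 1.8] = -12.16*t - 3.96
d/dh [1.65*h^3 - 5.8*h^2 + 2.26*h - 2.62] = 4.95*h^2 - 11.6*h + 2.26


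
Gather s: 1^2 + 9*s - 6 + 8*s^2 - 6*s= 8*s^2 + 3*s - 5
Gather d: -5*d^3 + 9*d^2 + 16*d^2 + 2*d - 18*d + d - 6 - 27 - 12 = -5*d^3 + 25*d^2 - 15*d - 45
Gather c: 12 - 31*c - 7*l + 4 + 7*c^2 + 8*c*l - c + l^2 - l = 7*c^2 + c*(8*l - 32) + l^2 - 8*l + 16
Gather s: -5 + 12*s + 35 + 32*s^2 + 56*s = 32*s^2 + 68*s + 30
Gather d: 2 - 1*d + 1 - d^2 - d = -d^2 - 2*d + 3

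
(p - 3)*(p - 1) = p^2 - 4*p + 3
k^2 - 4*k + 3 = (k - 3)*(k - 1)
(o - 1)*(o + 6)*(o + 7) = o^3 + 12*o^2 + 29*o - 42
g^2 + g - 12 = (g - 3)*(g + 4)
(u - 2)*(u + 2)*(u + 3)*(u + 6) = u^4 + 9*u^3 + 14*u^2 - 36*u - 72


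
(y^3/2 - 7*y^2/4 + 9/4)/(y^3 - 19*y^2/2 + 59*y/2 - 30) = (2*y^2 - y - 3)/(2*(2*y^2 - 13*y + 20))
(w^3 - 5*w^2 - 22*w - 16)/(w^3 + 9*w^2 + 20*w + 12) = (w - 8)/(w + 6)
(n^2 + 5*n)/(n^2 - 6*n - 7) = n*(n + 5)/(n^2 - 6*n - 7)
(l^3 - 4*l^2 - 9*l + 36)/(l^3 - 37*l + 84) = (l + 3)/(l + 7)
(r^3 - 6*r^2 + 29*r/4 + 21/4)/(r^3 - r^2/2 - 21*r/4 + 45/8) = 2*(4*r^3 - 24*r^2 + 29*r + 21)/(8*r^3 - 4*r^2 - 42*r + 45)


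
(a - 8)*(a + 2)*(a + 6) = a^3 - 52*a - 96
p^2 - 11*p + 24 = (p - 8)*(p - 3)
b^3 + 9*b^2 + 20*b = b*(b + 4)*(b + 5)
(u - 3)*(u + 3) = u^2 - 9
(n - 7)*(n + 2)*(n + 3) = n^3 - 2*n^2 - 29*n - 42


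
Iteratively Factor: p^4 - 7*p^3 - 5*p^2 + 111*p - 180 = (p - 3)*(p^3 - 4*p^2 - 17*p + 60) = (p - 3)*(p + 4)*(p^2 - 8*p + 15) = (p - 3)^2*(p + 4)*(p - 5)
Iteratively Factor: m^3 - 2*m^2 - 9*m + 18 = (m + 3)*(m^2 - 5*m + 6) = (m - 2)*(m + 3)*(m - 3)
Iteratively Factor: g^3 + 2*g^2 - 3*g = (g - 1)*(g^2 + 3*g) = g*(g - 1)*(g + 3)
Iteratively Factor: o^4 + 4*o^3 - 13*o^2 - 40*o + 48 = (o - 1)*(o^3 + 5*o^2 - 8*o - 48) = (o - 1)*(o + 4)*(o^2 + o - 12) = (o - 1)*(o + 4)^2*(o - 3)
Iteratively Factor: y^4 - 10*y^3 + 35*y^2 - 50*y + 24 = (y - 2)*(y^3 - 8*y^2 + 19*y - 12) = (y - 2)*(y - 1)*(y^2 - 7*y + 12) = (y - 3)*(y - 2)*(y - 1)*(y - 4)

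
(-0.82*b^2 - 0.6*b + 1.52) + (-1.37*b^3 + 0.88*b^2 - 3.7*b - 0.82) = -1.37*b^3 + 0.0600000000000001*b^2 - 4.3*b + 0.7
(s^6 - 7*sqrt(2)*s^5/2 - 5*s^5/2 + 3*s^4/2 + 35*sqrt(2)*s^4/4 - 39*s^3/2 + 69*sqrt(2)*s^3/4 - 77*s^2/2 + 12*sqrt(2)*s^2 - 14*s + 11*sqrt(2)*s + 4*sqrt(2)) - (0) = s^6 - 7*sqrt(2)*s^5/2 - 5*s^5/2 + 3*s^4/2 + 35*sqrt(2)*s^4/4 - 39*s^3/2 + 69*sqrt(2)*s^3/4 - 77*s^2/2 + 12*sqrt(2)*s^2 - 14*s + 11*sqrt(2)*s + 4*sqrt(2)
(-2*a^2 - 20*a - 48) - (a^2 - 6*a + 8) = -3*a^2 - 14*a - 56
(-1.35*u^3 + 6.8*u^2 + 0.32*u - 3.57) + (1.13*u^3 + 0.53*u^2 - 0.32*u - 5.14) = -0.22*u^3 + 7.33*u^2 - 8.71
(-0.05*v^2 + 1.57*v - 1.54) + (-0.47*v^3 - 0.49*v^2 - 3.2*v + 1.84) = -0.47*v^3 - 0.54*v^2 - 1.63*v + 0.3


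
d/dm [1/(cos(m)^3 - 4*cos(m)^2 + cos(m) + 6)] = (3*cos(m)^2 - 8*cos(m) + 1)*sin(m)/(cos(m)^3 - 4*cos(m)^2 + cos(m) + 6)^2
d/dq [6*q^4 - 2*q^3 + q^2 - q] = 24*q^3 - 6*q^2 + 2*q - 1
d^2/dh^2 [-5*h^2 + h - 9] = -10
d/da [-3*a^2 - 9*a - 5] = -6*a - 9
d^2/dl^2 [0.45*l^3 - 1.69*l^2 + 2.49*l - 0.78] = 2.7*l - 3.38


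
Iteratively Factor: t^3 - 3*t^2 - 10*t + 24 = (t - 2)*(t^2 - t - 12) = (t - 2)*(t + 3)*(t - 4)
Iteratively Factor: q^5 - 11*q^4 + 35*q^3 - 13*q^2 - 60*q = (q - 4)*(q^4 - 7*q^3 + 7*q^2 + 15*q) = (q - 4)*(q - 3)*(q^3 - 4*q^2 - 5*q) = (q - 5)*(q - 4)*(q - 3)*(q^2 + q) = q*(q - 5)*(q - 4)*(q - 3)*(q + 1)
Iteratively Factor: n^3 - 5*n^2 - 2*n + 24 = (n - 3)*(n^2 - 2*n - 8) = (n - 3)*(n + 2)*(n - 4)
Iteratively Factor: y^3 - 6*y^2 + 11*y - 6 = (y - 3)*(y^2 - 3*y + 2) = (y - 3)*(y - 1)*(y - 2)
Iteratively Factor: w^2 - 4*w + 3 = (w - 1)*(w - 3)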